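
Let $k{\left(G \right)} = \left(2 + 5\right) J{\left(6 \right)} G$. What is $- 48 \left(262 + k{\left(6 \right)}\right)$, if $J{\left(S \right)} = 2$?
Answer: $-16608$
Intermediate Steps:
$k{\left(G \right)} = 14 G$ ($k{\left(G \right)} = \left(2 + 5\right) 2 G = 7 \cdot 2 G = 14 G$)
$- 48 \left(262 + k{\left(6 \right)}\right) = - 48 \left(262 + 14 \cdot 6\right) = - 48 \left(262 + 84\right) = \left(-48\right) 346 = -16608$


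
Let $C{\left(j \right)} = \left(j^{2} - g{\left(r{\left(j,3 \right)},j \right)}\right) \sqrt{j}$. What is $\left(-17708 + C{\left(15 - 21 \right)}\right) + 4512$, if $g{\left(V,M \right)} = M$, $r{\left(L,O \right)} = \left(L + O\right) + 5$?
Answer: $-13196 + 42 i \sqrt{6} \approx -13196.0 + 102.88 i$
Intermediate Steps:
$r{\left(L,O \right)} = 5 + L + O$
$C{\left(j \right)} = \sqrt{j} \left(j^{2} - j\right)$ ($C{\left(j \right)} = \left(j^{2} - j\right) \sqrt{j} = \sqrt{j} \left(j^{2} - j\right)$)
$\left(-17708 + C{\left(15 - 21 \right)}\right) + 4512 = \left(-17708 + \left(15 - 21\right)^{\frac{3}{2}} \left(-1 + \left(15 - 21\right)\right)\right) + 4512 = \left(-17708 + \left(-6\right)^{\frac{3}{2}} \left(-1 - 6\right)\right) + 4512 = \left(-17708 + - 6 i \sqrt{6} \left(-7\right)\right) + 4512 = \left(-17708 + 42 i \sqrt{6}\right) + 4512 = -13196 + 42 i \sqrt{6}$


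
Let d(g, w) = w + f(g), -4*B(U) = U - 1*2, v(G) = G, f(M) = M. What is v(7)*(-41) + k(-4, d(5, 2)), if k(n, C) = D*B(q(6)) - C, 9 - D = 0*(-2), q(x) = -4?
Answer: -561/2 ≈ -280.50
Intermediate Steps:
D = 9 (D = 9 - 0*(-2) = 9 - 1*0 = 9 + 0 = 9)
B(U) = 1/2 - U/4 (B(U) = -(U - 1*2)/4 = -(U - 2)/4 = -(-2 + U)/4 = 1/2 - U/4)
d(g, w) = g + w (d(g, w) = w + g = g + w)
k(n, C) = 27/2 - C (k(n, C) = 9*(1/2 - 1/4*(-4)) - C = 9*(1/2 + 1) - C = 9*(3/2) - C = 27/2 - C)
v(7)*(-41) + k(-4, d(5, 2)) = 7*(-41) + (27/2 - (5 + 2)) = -287 + (27/2 - 1*7) = -287 + (27/2 - 7) = -287 + 13/2 = -561/2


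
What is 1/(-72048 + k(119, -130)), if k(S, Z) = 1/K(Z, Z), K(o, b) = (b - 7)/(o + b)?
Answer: -137/9870316 ≈ -1.3880e-5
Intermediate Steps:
K(o, b) = (-7 + b)/(b + o)
k(S, Z) = 2*Z/(-7 + Z) (k(S, Z) = 1/((-7 + Z)/(Z + Z)) = 1/((-7 + Z)/((2*Z))) = 1/((1/(2*Z))*(-7 + Z)) = 1/((-7 + Z)/(2*Z)) = 2*Z/(-7 + Z))
1/(-72048 + k(119, -130)) = 1/(-72048 + 2*(-130)/(-7 - 130)) = 1/(-72048 + 2*(-130)/(-137)) = 1/(-72048 + 2*(-130)*(-1/137)) = 1/(-72048 + 260/137) = 1/(-9870316/137) = -137/9870316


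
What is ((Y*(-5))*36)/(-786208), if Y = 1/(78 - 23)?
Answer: 9/2162072 ≈ 4.1627e-6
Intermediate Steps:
Y = 1/55 ≈ 0.018182
((Y*(-5))*36)/(-786208) = (((1/55)*(-5))*36)/(-786208) = -1/11*36*(-1/786208) = -36/11*(-1/786208) = 9/2162072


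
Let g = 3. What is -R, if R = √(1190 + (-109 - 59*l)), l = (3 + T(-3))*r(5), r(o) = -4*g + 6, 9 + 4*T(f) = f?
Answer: -√1081 ≈ -32.879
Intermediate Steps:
T(f) = -9/4 + f/4
r(o) = -6 (r(o) = -4*3 + 6 = -12 + 6 = -6)
l = 0 (l = (3 + (-9/4 + (¼)*(-3)))*(-6) = (3 + (-9/4 - ¾))*(-6) = (3 - 3)*(-6) = 0*(-6) = 0)
R = √1081 (R = √(1190 + (-109 - 59*0)) = √(1190 + (-109 + 0)) = √(1190 - 109) = √1081 ≈ 32.879)
-R = -√1081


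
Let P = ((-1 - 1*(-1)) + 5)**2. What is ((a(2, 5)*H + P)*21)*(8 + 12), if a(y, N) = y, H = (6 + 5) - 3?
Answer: 17220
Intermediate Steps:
H = 8 (H = 11 - 3 = 8)
P = 25 (P = ((-1 + 1) + 5)**2 = (0 + 5)**2 = 5**2 = 25)
((a(2, 5)*H + P)*21)*(8 + 12) = ((2*8 + 25)*21)*(8 + 12) = ((16 + 25)*21)*20 = (41*21)*20 = 861*20 = 17220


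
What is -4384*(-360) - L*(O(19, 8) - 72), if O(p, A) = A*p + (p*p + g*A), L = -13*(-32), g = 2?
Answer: 1388128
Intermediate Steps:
L = 416
O(p, A) = p² + 2*A + A*p (O(p, A) = A*p + (p*p + 2*A) = A*p + (p² + 2*A) = p² + 2*A + A*p)
-4384*(-360) - L*(O(19, 8) - 72) = -4384*(-360) - 416*((19² + 2*8 + 8*19) - 72) = 1578240 - 416*((361 + 16 + 152) - 72) = 1578240 - 416*(529 - 72) = 1578240 - 416*457 = 1578240 - 1*190112 = 1578240 - 190112 = 1388128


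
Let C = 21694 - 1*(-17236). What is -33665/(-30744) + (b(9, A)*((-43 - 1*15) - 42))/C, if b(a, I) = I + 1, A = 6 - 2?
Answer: 129520645/119686392 ≈ 1.0822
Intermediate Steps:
A = 4
C = 38930 (C = 21694 + 17236 = 38930)
b(a, I) = 1 + I
-33665/(-30744) + (b(9, A)*((-43 - 1*15) - 42))/C = -33665/(-30744) + ((1 + 4)*((-43 - 1*15) - 42))/38930 = -33665*(-1/30744) + (5*((-43 - 15) - 42))*(1/38930) = 33665/30744 + (5*(-58 - 42))*(1/38930) = 33665/30744 + (5*(-100))*(1/38930) = 33665/30744 - 500*1/38930 = 33665/30744 - 50/3893 = 129520645/119686392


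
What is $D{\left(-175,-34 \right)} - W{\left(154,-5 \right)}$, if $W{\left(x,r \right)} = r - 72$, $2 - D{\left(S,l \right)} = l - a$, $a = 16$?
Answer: $129$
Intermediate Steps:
$D{\left(S,l \right)} = 18 - l$ ($D{\left(S,l \right)} = 2 - \left(l - 16\right) = 2 - \left(-16 + l\right) = 18 - l$)
$W{\left(x,r \right)} = -72 + r$
$D{\left(-175,-34 \right)} - W{\left(154,-5 \right)} = \left(18 - -34\right) - \left(-72 - 5\right) = \left(18 + 34\right) - -77 = 52 + 77 = 129$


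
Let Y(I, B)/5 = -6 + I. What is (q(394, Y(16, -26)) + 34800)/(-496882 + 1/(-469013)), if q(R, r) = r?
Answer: -16345103050/233044117467 ≈ -0.070137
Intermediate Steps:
Y(I, B) = -30 + 5*I (Y(I, B) = 5*(-6 + I) = -30 + 5*I)
(q(394, Y(16, -26)) + 34800)/(-496882 + 1/(-469013)) = ((-30 + 5*16) + 34800)/(-496882 + 1/(-469013)) = ((-30 + 80) + 34800)/(-496882 - 1/469013) = (50 + 34800)/(-233044117467/469013) = 34850*(-469013/233044117467) = -16345103050/233044117467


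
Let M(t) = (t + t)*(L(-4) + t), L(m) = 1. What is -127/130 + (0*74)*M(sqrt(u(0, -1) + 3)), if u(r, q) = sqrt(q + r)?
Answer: -127/130 ≈ -0.97692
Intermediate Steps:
M(t) = 2*t*(1 + t) (M(t) = (t + t)*(1 + t) = (2*t)*(1 + t) = 2*t*(1 + t))
-127/130 + (0*74)*M(sqrt(u(0, -1) + 3)) = -127/130 + (0*74)*(2*sqrt(sqrt(-1 + 0) + 3)*(1 + sqrt(sqrt(-1 + 0) + 3))) = -127*1/130 + 0*(2*sqrt(sqrt(-1) + 3)*(1 + sqrt(sqrt(-1) + 3))) = -127/130 + 0*(2*sqrt(I + 3)*(1 + sqrt(I + 3))) = -127/130 + 0*(2*sqrt(3 + I)*(1 + sqrt(3 + I))) = -127/130 + 0 = -127/130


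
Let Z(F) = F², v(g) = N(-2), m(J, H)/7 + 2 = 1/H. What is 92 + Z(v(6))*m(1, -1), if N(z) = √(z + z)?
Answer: 176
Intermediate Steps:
m(J, H) = -14 + 7/H
N(z) = √2*√z (N(z) = √(2*z) = √2*√z)
v(g) = 2*I (v(g) = √2*√(-2) = √2*(I*√2) = 2*I)
92 + Z(v(6))*m(1, -1) = 92 + (2*I)²*(-14 + 7/(-1)) = 92 - 4*(-14 + 7*(-1)) = 92 - 4*(-14 - 7) = 92 - 4*(-21) = 92 + 84 = 176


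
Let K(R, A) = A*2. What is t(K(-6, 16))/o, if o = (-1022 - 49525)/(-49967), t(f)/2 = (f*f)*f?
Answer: 112918528/1743 ≈ 64784.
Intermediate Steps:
K(R, A) = 2*A
t(f) = 2*f³ (t(f) = 2*((f*f)*f) = 2*(f²*f) = 2*f³)
o = 1743/1723 (o = -50547*(-1/49967) = 1743/1723 ≈ 1.0116)
t(K(-6, 16))/o = (2*(2*16)³)/(1743/1723) = (2*32³)*(1723/1743) = (2*32768)*(1723/1743) = 65536*(1723/1743) = 112918528/1743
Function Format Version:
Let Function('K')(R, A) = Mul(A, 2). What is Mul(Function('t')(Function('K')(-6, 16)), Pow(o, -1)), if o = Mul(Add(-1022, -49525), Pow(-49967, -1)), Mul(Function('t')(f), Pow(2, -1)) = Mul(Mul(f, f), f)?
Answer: Rational(112918528, 1743) ≈ 64784.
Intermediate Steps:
Function('K')(R, A) = Mul(2, A)
Function('t')(f) = Mul(2, Pow(f, 3)) (Function('t')(f) = Mul(2, Mul(Mul(f, f), f)) = Mul(2, Mul(Pow(f, 2), f)) = Mul(2, Pow(f, 3)))
o = Rational(1743, 1723) (o = Mul(-50547, Rational(-1, 49967)) = Rational(1743, 1723) ≈ 1.0116)
Mul(Function('t')(Function('K')(-6, 16)), Pow(o, -1)) = Mul(Mul(2, Pow(Mul(2, 16), 3)), Pow(Rational(1743, 1723), -1)) = Mul(Mul(2, Pow(32, 3)), Rational(1723, 1743)) = Mul(Mul(2, 32768), Rational(1723, 1743)) = Mul(65536, Rational(1723, 1743)) = Rational(112918528, 1743)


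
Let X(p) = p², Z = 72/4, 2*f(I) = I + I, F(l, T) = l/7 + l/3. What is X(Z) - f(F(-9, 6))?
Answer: 2298/7 ≈ 328.29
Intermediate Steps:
F(l, T) = 10*l/21 (F(l, T) = l*(⅐) + l*(⅓) = l/7 + l/3 = 10*l/21)
f(I) = I (f(I) = (I + I)/2 = (2*I)/2 = I)
Z = 18 (Z = 72*(¼) = 18)
X(Z) - f(F(-9, 6)) = 18² - 10*(-9)/21 = 324 - 1*(-30/7) = 324 + 30/7 = 2298/7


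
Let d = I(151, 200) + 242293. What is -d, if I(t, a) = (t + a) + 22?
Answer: -242666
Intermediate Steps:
I(t, a) = 22 + a + t (I(t, a) = (a + t) + 22 = 22 + a + t)
d = 242666 (d = (22 + 200 + 151) + 242293 = 373 + 242293 = 242666)
-d = -1*242666 = -242666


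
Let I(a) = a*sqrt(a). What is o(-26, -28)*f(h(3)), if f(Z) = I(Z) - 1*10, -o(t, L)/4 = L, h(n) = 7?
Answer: -1120 + 784*sqrt(7) ≈ 954.27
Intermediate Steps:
I(a) = a**(3/2)
o(t, L) = -4*L
f(Z) = -10 + Z**(3/2) (f(Z) = Z**(3/2) - 1*10 = Z**(3/2) - 10 = -10 + Z**(3/2))
o(-26, -28)*f(h(3)) = (-4*(-28))*(-10 + 7**(3/2)) = 112*(-10 + 7*sqrt(7)) = -1120 + 784*sqrt(7)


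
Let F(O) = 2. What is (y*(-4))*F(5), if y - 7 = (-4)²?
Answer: -184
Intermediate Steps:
y = 23 (y = 7 + (-4)² = 7 + 16 = 23)
(y*(-4))*F(5) = (23*(-4))*2 = -92*2 = -184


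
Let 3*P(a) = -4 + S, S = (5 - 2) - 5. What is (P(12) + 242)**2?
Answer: 57600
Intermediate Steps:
S = -2 (S = 3 - 5 = -2)
P(a) = -2 (P(a) = (-4 - 2)/3 = (1/3)*(-6) = -2)
(P(12) + 242)**2 = (-2 + 242)**2 = 240**2 = 57600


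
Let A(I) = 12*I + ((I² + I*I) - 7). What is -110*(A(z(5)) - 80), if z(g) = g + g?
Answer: -25630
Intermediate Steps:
z(g) = 2*g
A(I) = -7 + 2*I² + 12*I (A(I) = 12*I + ((I² + I²) - 7) = 12*I + (2*I² - 7) = 12*I + (-7 + 2*I²) = -7 + 2*I² + 12*I)
-110*(A(z(5)) - 80) = -110*((-7 + 2*(2*5)² + 12*(2*5)) - 80) = -110*((-7 + 2*10² + 12*10) - 80) = -110*((-7 + 2*100 + 120) - 80) = -110*((-7 + 200 + 120) - 80) = -110*(313 - 80) = -110*233 = -1*25630 = -25630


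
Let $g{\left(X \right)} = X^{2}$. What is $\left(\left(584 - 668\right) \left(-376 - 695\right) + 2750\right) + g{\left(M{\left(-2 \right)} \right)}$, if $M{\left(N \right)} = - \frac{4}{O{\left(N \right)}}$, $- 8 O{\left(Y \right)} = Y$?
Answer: $92970$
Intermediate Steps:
$O{\left(Y \right)} = - \frac{Y}{8}$
$M{\left(N \right)} = \frac{32}{N}$ ($M{\left(N \right)} = - \frac{4}{\left(- \frac{1}{8}\right) N} = - 4 \left(- \frac{8}{N}\right) = \frac{32}{N}$)
$\left(\left(584 - 668\right) \left(-376 - 695\right) + 2750\right) + g{\left(M{\left(-2 \right)} \right)} = \left(\left(584 - 668\right) \left(-376 - 695\right) + 2750\right) + \left(\frac{32}{-2}\right)^{2} = \left(\left(584 + \left(-687 + 19\right)\right) \left(-1071\right) + 2750\right) + \left(32 \left(- \frac{1}{2}\right)\right)^{2} = \left(\left(584 - 668\right) \left(-1071\right) + 2750\right) + \left(-16\right)^{2} = \left(\left(-84\right) \left(-1071\right) + 2750\right) + 256 = \left(89964 + 2750\right) + 256 = 92714 + 256 = 92970$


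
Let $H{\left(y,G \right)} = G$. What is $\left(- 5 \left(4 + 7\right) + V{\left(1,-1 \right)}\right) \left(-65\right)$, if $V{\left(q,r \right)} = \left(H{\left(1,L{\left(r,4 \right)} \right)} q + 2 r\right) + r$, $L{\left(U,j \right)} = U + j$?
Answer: $3575$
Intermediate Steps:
$V{\left(q,r \right)} = 3 r + q \left(4 + r\right)$ ($V{\left(q,r \right)} = \left(\left(r + 4\right) q + 2 r\right) + r = \left(\left(4 + r\right) q + 2 r\right) + r = \left(q \left(4 + r\right) + 2 r\right) + r = \left(2 r + q \left(4 + r\right)\right) + r = 3 r + q \left(4 + r\right)$)
$\left(- 5 \left(4 + 7\right) + V{\left(1,-1 \right)}\right) \left(-65\right) = \left(- 5 \left(4 + 7\right) + \left(3 \left(-1\right) + 1 \left(4 - 1\right)\right)\right) \left(-65\right) = \left(\left(-5\right) 11 + \left(-3 + 1 \cdot 3\right)\right) \left(-65\right) = \left(-55 + \left(-3 + 3\right)\right) \left(-65\right) = \left(-55 + 0\right) \left(-65\right) = \left(-55\right) \left(-65\right) = 3575$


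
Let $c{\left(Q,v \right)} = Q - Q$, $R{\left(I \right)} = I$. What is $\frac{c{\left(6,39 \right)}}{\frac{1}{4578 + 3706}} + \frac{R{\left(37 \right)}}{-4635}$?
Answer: $- \frac{37}{4635} \approx -0.0079827$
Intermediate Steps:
$c{\left(Q,v \right)} = 0$
$\frac{c{\left(6,39 \right)}}{\frac{1}{4578 + 3706}} + \frac{R{\left(37 \right)}}{-4635} = \frac{0}{\frac{1}{4578 + 3706}} + \frac{37}{-4635} = \frac{0}{\frac{1}{8284}} + 37 \left(- \frac{1}{4635}\right) = 0 \frac{1}{\frac{1}{8284}} - \frac{37}{4635} = 0 \cdot 8284 - \frac{37}{4635} = 0 - \frac{37}{4635} = - \frac{37}{4635}$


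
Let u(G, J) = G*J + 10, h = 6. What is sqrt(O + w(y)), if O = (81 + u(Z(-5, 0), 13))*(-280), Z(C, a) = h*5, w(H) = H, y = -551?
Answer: I*sqrt(135231) ≈ 367.74*I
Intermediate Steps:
Z(C, a) = 30 (Z(C, a) = 6*5 = 30)
u(G, J) = 10 + G*J
O = -134680 (O = (81 + (10 + 30*13))*(-280) = (81 + (10 + 390))*(-280) = (81 + 400)*(-280) = 481*(-280) = -134680)
sqrt(O + w(y)) = sqrt(-134680 - 551) = sqrt(-135231) = I*sqrt(135231)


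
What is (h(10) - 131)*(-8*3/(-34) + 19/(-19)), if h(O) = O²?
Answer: 155/17 ≈ 9.1176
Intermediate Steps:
(h(10) - 131)*(-8*3/(-34) + 19/(-19)) = (10² - 131)*(-8*3/(-34) + 19/(-19)) = (100 - 131)*(-24*(-1/34) + 19*(-1/19)) = -31*(12/17 - 1) = -31*(-5/17) = 155/17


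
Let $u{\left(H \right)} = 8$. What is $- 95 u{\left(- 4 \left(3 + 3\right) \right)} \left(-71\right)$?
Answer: $53960$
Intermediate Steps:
$- 95 u{\left(- 4 \left(3 + 3\right) \right)} \left(-71\right) = \left(-95\right) 8 \left(-71\right) = \left(-760\right) \left(-71\right) = 53960$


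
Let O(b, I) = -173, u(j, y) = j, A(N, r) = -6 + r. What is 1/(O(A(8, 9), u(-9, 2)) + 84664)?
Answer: 1/84491 ≈ 1.1836e-5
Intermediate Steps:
1/(O(A(8, 9), u(-9, 2)) + 84664) = 1/(-173 + 84664) = 1/84491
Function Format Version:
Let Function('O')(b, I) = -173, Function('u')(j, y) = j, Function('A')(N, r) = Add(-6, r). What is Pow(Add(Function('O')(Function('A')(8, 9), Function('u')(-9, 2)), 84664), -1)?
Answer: Rational(1, 84491) ≈ 1.1836e-5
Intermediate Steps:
Pow(Add(Function('O')(Function('A')(8, 9), Function('u')(-9, 2)), 84664), -1) = Pow(Add(-173, 84664), -1) = Pow(84491, -1) = Rational(1, 84491)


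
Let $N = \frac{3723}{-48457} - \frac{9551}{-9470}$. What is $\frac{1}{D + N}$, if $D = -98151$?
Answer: $- \frac{458887790}{45039867920293} \approx -1.0188 \cdot 10^{-5}$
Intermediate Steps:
$N = \frac{427555997}{458887790}$ ($N = 3723 \left(- \frac{1}{48457}\right) - - \frac{9551}{9470} = - \frac{3723}{48457} + \frac{9551}{9470} = \frac{427555997}{458887790} \approx 0.93172$)
$\frac{1}{D + N} = \frac{1}{-98151 + \frac{427555997}{458887790}} = \frac{1}{- \frac{45039867920293}{458887790}} = - \frac{458887790}{45039867920293}$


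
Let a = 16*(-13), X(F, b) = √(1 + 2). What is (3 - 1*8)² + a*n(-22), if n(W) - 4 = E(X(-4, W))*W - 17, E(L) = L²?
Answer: 16457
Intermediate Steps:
X(F, b) = √3
n(W) = -13 + 3*W (n(W) = 4 + ((√3)²*W - 17) = 4 + (3*W - 17) = 4 + (-17 + 3*W) = -13 + 3*W)
a = -208
(3 - 1*8)² + a*n(-22) = (3 - 1*8)² - 208*(-13 + 3*(-22)) = (3 - 8)² - 208*(-13 - 66) = (-5)² - 208*(-79) = 25 + 16432 = 16457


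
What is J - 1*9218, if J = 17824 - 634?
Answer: 7972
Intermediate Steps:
J = 17190
J - 1*9218 = 17190 - 1*9218 = 17190 - 9218 = 7972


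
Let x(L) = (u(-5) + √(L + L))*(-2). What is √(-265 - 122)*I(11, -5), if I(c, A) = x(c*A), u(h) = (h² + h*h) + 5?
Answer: 6*√4730 - 330*I*√43 ≈ 412.65 - 2164.0*I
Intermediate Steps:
u(h) = 5 + 2*h² (u(h) = (h² + h²) + 5 = 2*h² + 5 = 5 + 2*h²)
x(L) = -110 - 2*√2*√L (x(L) = ((5 + 2*(-5)²) + √(L + L))*(-2) = ((5 + 2*25) + √(2*L))*(-2) = ((5 + 50) + √2*√L)*(-2) = (55 + √2*√L)*(-2) = -110 - 2*√2*√L)
I(c, A) = -110 - 2*√2*√(A*c) (I(c, A) = -110 - 2*√2*√(c*A) = -110 - 2*√2*√(A*c))
√(-265 - 122)*I(11, -5) = √(-265 - 122)*(-110 - 2*√2*√(-5*11)) = √(-387)*(-110 - 2*√2*√(-55)) = (3*I*√43)*(-110 - 2*√2*I*√55) = (3*I*√43)*(-110 - 2*I*√110) = 3*I*√43*(-110 - 2*I*√110)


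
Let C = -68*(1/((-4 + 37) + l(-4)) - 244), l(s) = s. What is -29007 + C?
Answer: -360103/29 ≈ -12417.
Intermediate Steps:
C = 481100/29 (C = -68*(1/((-4 + 37) - 4) - 244) = -68*(1/(33 - 4) - 244) = -68*(1/29 - 244) = -68*(-7075/29) = 481100/29 ≈ 16590.)
-29007 + C = -29007 + 481100/29 = -360103/29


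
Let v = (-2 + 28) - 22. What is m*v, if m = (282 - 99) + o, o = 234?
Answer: 1668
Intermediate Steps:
v = 4 (v = 26 - 22 = 4)
m = 417 (m = (282 - 99) + 234 = 183 + 234 = 417)
m*v = 417*4 = 1668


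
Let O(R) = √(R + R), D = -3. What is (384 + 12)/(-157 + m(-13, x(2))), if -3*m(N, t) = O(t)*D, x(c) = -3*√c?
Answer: -396/(157 - I*2^(¾)*√3) ≈ -2.5214 - 0.046782*I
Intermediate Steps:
O(R) = √2*√R (O(R) = √(2*R) = √2*√R)
m(N, t) = √2*√t (m(N, t) = -√2*√t*(-3)/3 = -(-1)*√2*√t = √2*√t)
(384 + 12)/(-157 + m(-13, x(2))) = (384 + 12)/(-157 + √2*√(-3*√2)) = 396/(-157 + √2*(I*2^(¼)*√3)) = 396/(-157 + I*2^(¾)*√3)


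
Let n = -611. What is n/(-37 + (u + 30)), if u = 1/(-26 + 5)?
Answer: 12831/148 ≈ 86.696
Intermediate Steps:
u = -1/21 (u = 1/(-21) = -1/21 ≈ -0.047619)
n/(-37 + (u + 30)) = -611/(-37 + (-1/21 + 30)) = -611/(-37 + 629/21) = -611/(-148/21) = -21/148*(-611) = 12831/148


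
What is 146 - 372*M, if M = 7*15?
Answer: -38914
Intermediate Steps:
M = 105
146 - 372*M = 146 - 372*105 = 146 - 39060 = -38914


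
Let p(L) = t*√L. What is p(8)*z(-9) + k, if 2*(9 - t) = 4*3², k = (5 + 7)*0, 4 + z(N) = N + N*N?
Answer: -1224*√2 ≈ -1731.0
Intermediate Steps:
z(N) = -4 + N + N² (z(N) = -4 + (N + N*N) = -4 + (N + N²) = -4 + N + N²)
k = 0 (k = 12*0 = 0)
t = -9 (t = 9 - 2*3² = 9 - 2*9 = 9 - ½*36 = 9 - 18 = -9)
p(L) = -9*√L
p(8)*z(-9) + k = (-18*√2)*(-4 - 9 + (-9)²) + 0 = (-18*√2)*(-4 - 9 + 81) + 0 = -18*√2*68 + 0 = -1224*√2 + 0 = -1224*√2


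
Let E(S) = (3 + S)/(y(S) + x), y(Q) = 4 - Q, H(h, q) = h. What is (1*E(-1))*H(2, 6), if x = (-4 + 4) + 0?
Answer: ⅘ ≈ 0.80000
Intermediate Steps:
x = 0 (x = 0 + 0 = 0)
E(S) = (3 + S)/(4 - S) (E(S) = (3 + S)/((4 - S) + 0) = (3 + S)/(4 - S))
(1*E(-1))*H(2, 6) = (1*((-3 - 1*(-1))/(-4 - 1)))*2 = (1*((-3 + 1)/(-5)))*2 = (1*(-⅕*(-2)))*2 = (1*(⅖))*2 = (⅖)*2 = ⅘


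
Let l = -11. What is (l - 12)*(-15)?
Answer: 345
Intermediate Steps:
(l - 12)*(-15) = (-11 - 12)*(-15) = -23*(-15) = 345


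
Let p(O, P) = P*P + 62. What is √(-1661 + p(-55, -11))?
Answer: I*√1478 ≈ 38.445*I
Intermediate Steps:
p(O, P) = 62 + P² (p(O, P) = P² + 62 = 62 + P²)
√(-1661 + p(-55, -11)) = √(-1661 + (62 + (-11)²)) = √(-1661 + (62 + 121)) = √(-1661 + 183) = √(-1478) = I*√1478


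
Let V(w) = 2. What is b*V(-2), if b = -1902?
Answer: -3804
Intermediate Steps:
b*V(-2) = -1902*2 = -3804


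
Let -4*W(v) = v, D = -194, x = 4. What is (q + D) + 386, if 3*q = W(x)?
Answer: 575/3 ≈ 191.67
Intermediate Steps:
W(v) = -v/4
q = -⅓ (q = (-¼*4)/3 = (⅓)*(-1) = -⅓ ≈ -0.33333)
(q + D) + 386 = (-⅓ - 194) + 386 = -583/3 + 386 = 575/3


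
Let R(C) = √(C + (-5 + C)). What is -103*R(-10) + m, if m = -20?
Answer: -20 - 515*I ≈ -20.0 - 515.0*I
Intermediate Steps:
R(C) = √(-5 + 2*C)
-103*R(-10) + m = -103*√(-5 + 2*(-10)) - 20 = -103*√(-5 - 20) - 20 = -515*I - 20 = -20 - 515*I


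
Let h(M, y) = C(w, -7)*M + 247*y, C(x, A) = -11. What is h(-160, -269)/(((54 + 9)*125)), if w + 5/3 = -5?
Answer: -7187/875 ≈ -8.2137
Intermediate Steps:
w = -20/3 (w = -5/3 - 5 = -20/3 ≈ -6.6667)
h(M, y) = -11*M + 247*y
h(-160, -269)/(((54 + 9)*125)) = (-11*(-160) + 247*(-269))/(((54 + 9)*125)) = (1760 - 66443)/((63*125)) = -64683/7875 = -64683*1/7875 = -7187/875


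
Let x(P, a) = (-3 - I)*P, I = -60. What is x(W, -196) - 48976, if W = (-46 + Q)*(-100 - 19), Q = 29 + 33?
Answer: -157504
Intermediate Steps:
Q = 62
W = -1904 (W = (-46 + 62)*(-100 - 19) = 16*(-119) = -1904)
x(P, a) = 57*P (x(P, a) = (-3 - 1*(-60))*P = (-3 + 60)*P = 57*P)
x(W, -196) - 48976 = 57*(-1904) - 48976 = -108528 - 48976 = -157504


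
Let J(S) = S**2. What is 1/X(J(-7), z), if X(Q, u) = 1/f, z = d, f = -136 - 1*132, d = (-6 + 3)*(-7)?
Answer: -268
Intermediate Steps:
d = 21 (d = -3*(-7) = 21)
f = -268 (f = -136 - 132 = -268)
z = 21
X(Q, u) = -1/268 (X(Q, u) = 1/(-268) = -1/268)
1/X(J(-7), z) = 1/(-1/268) = -268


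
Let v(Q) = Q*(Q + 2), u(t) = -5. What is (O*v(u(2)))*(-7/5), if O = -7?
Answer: 147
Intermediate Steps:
v(Q) = Q*(2 + Q)
(O*v(u(2)))*(-7/5) = (-(-35)*(2 - 5))*(-7/5) = (-(-35)*(-3))*(-7*⅕) = -7*15*(-7/5) = -105*(-7/5) = 147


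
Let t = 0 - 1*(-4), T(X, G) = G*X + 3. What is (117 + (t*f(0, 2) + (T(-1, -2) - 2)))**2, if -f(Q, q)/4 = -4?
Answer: 33856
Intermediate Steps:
f(Q, q) = 16 (f(Q, q) = -4*(-4) = 16)
T(X, G) = 3 + G*X
t = 4 (t = 0 + 4 = 4)
(117 + (t*f(0, 2) + (T(-1, -2) - 2)))**2 = (117 + (4*16 + ((3 - 2*(-1)) - 2)))**2 = (117 + (64 + ((3 + 2) - 2)))**2 = (117 + (64 + (5 - 2)))**2 = (117 + (64 + 3))**2 = (117 + 67)**2 = 184**2 = 33856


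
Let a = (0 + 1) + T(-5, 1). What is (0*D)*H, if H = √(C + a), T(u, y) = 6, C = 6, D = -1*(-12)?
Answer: 0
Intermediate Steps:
D = 12
a = 7 (a = (0 + 1) + 6 = 1 + 6 = 7)
H = √13 (H = √(6 + 7) = √13 ≈ 3.6056)
(0*D)*H = (0*12)*√13 = 0*√13 = 0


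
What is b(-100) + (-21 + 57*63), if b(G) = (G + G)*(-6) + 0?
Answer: 4770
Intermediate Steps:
b(G) = -12*G (b(G) = (2*G)*(-6) + 0 = -12*G + 0 = -12*G)
b(-100) + (-21 + 57*63) = -12*(-100) + (-21 + 57*63) = 1200 + (-21 + 3591) = 1200 + 3570 = 4770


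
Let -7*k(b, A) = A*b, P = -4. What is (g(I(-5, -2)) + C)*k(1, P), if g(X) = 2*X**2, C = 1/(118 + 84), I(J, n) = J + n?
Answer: 39594/707 ≈ 56.003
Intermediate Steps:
k(b, A) = -A*b/7
C = 1/202 ≈ 0.0049505
(g(I(-5, -2)) + C)*k(1, P) = (2*(-5 - 2)**2 + 1/202)*(-1/7*(-4)*1) = (2*(-7)**2 + 1/202)*(4/7) = (2*49 + 1/202)*(4/7) = (98 + 1/202)*(4/7) = (19797/202)*(4/7) = 39594/707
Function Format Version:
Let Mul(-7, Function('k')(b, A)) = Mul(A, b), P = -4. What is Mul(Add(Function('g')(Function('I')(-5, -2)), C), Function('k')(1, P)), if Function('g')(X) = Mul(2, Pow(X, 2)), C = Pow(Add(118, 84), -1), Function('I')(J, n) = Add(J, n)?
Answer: Rational(39594, 707) ≈ 56.003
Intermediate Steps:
Function('k')(b, A) = Mul(Rational(-1, 7), A, b) (Function('k')(b, A) = Mul(Rational(-1, 7), Mul(A, b)) = Mul(Rational(-1, 7), A, b))
C = Rational(1, 202) (C = Pow(202, -1) = Rational(1, 202) ≈ 0.0049505)
Mul(Add(Function('g')(Function('I')(-5, -2)), C), Function('k')(1, P)) = Mul(Add(Mul(2, Pow(Add(-5, -2), 2)), Rational(1, 202)), Mul(Rational(-1, 7), -4, 1)) = Mul(Add(Mul(2, Pow(-7, 2)), Rational(1, 202)), Rational(4, 7)) = Mul(Add(Mul(2, 49), Rational(1, 202)), Rational(4, 7)) = Mul(Add(98, Rational(1, 202)), Rational(4, 7)) = Mul(Rational(19797, 202), Rational(4, 7)) = Rational(39594, 707)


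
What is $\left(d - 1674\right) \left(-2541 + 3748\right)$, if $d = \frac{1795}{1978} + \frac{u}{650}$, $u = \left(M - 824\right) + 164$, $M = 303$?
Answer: $- \frac{649306010893}{321425} \approx -2.0201 \cdot 10^{6}$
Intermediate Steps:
$u = -357$ ($u = \left(303 - 824\right) + 164 = -521 + 164 = -357$)
$d = \frac{115151}{321425}$ ($d = \frac{1795}{1978} - \frac{357}{650} = \frac{115151}{321425} \approx 0.35825$)
$\left(d - 1674\right) \left(-2541 + 3748\right) = \left(\frac{115151}{321425} - 1674\right) \left(-2541 + 3748\right) = \left(- \frac{537950299}{321425}\right) 1207 = - \frac{649306010893}{321425}$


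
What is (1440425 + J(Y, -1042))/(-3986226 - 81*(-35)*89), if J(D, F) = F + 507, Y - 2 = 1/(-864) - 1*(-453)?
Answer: -1439890/3733911 ≈ -0.38562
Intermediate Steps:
Y = 393119/864 (Y = 2 + (1/(-864) - 1*(-453)) = 2 + (-1/864 + 453) = 2 + 391391/864 = 393119/864 ≈ 455.00)
J(D, F) = 507 + F
(1440425 + J(Y, -1042))/(-3986226 - 81*(-35)*89) = (1440425 + (507 - 1042))/(-3986226 - 81*(-35)*89) = (1440425 - 535)/(-3986226 + 2835*89) = 1439890/(-3986226 + 252315) = 1439890/(-3733911) = 1439890*(-1/3733911) = -1439890/3733911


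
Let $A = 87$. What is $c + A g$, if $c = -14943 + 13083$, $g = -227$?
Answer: $-21609$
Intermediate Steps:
$c = -1860$
$c + A g = -1860 + 87 \left(-227\right) = -1860 - 19749 = -21609$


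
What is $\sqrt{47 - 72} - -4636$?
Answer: $4636 + 5 i \approx 4636.0 + 5.0 i$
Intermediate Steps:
$\sqrt{47 - 72} - -4636 = \sqrt{-25} + 4636 = 5 i + 4636 = 4636 + 5 i$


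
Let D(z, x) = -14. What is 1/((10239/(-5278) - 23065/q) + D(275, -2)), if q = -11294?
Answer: -14902433/207109611 ≈ -0.071954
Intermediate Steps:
1/((10239/(-5278) - 23065/q) + D(275, -2)) = 1/((10239/(-5278) - 23065/(-11294)) - 14) = 1/((10239*(-1/5278) - 23065*(-1/11294)) - 14) = 1/((-10239/5278 + 23065/11294) - 14) = 1/(1524451/14902433 - 14) = 1/(-207109611/14902433) = -14902433/207109611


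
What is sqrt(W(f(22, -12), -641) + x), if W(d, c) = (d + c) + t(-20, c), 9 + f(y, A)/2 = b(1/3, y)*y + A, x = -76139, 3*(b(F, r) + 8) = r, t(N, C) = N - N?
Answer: I*sqrt(691662)/3 ≈ 277.22*I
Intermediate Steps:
t(N, C) = 0
b(F, r) = -8 + r/3
f(y, A) = -18 + 2*A + 2*y*(-8 + y/3) (f(y, A) = -18 + 2*((-8 + y/3)*y + A) = -18 + 2*(y*(-8 + y/3) + A) = -18 + 2*(A + y*(-8 + y/3)) = -18 + (2*A + 2*y*(-8 + y/3)) = -18 + 2*A + 2*y*(-8 + y/3))
W(d, c) = c + d (W(d, c) = (d + c) + 0 = (c + d) + 0 = c + d)
sqrt(W(f(22, -12), -641) + x) = sqrt((-641 + (-18 + 2*(-12) + (2/3)*22*(-24 + 22))) - 76139) = sqrt((-641 + (-18 - 24 + (2/3)*22*(-2))) - 76139) = sqrt((-641 + (-18 - 24 - 88/3)) - 76139) = sqrt((-641 - 214/3) - 76139) = sqrt(-2137/3 - 76139) = sqrt(-230554/3) = I*sqrt(691662)/3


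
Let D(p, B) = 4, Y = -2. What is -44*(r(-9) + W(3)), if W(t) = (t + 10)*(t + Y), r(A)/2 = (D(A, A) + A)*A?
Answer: -4532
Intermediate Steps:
r(A) = 2*A*(4 + A) (r(A) = 2*((4 + A)*A) = 2*(A*(4 + A)) = 2*A*(4 + A))
W(t) = (-2 + t)*(10 + t) (W(t) = (t + 10)*(t - 2) = (10 + t)*(-2 + t) = (-2 + t)*(10 + t))
-44*(r(-9) + W(3)) = -44*(2*(-9)*(4 - 9) + (-20 + 3**2 + 8*3)) = -44*(2*(-9)*(-5) + (-20 + 9 + 24)) = -44*(90 + 13) = -44*103 = -4532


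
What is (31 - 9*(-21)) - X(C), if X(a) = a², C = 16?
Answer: -36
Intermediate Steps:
(31 - 9*(-21)) - X(C) = (31 - 9*(-21)) - 1*16² = (31 + 189) - 1*256 = 220 - 256 = -36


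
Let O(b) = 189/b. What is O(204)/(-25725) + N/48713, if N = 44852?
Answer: 533717923/579684700 ≈ 0.92070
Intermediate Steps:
O(204)/(-25725) + N/48713 = (189/204)/(-25725) + 44852/48713 = (189*(1/204))*(-1/25725) + 44852*(1/48713) = (63/68)*(-1/25725) + 44852/48713 = -3/83300 + 44852/48713 = 533717923/579684700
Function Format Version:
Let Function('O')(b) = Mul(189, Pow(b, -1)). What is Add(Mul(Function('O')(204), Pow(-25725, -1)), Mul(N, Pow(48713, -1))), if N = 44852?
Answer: Rational(533717923, 579684700) ≈ 0.92070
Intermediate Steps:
Add(Mul(Function('O')(204), Pow(-25725, -1)), Mul(N, Pow(48713, -1))) = Add(Mul(Mul(189, Pow(204, -1)), Pow(-25725, -1)), Mul(44852, Pow(48713, -1))) = Add(Mul(Mul(189, Rational(1, 204)), Rational(-1, 25725)), Mul(44852, Rational(1, 48713))) = Add(Mul(Rational(63, 68), Rational(-1, 25725)), Rational(44852, 48713)) = Add(Rational(-3, 83300), Rational(44852, 48713)) = Rational(533717923, 579684700)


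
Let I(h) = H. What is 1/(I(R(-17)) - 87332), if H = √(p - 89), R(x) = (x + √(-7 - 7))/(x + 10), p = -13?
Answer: -43666/3813439163 - I*√102/7626878326 ≈ -1.1451e-5 - 1.3242e-9*I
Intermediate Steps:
R(x) = (x + I*√14)/(10 + x) (R(x) = (x + √(-14))/(10 + x) = (x + I*√14)/(10 + x))
H = I*√102 (H = √(-13 - 89) = √(-102) = I*√102 ≈ 10.1*I)
I(h) = I*√102
1/(I(R(-17)) - 87332) = 1/(I*√102 - 87332) = 1/(-87332 + I*√102)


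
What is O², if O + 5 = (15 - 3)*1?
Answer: 49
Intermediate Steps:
O = 7 (O = -5 + (15 - 3)*1 = -5 + 12*1 = -5 + 12 = 7)
O² = 7² = 49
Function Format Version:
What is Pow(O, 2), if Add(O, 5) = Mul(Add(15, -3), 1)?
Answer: 49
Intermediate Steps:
O = 7 (O = Add(-5, Mul(Add(15, -3), 1)) = Add(-5, Mul(12, 1)) = Add(-5, 12) = 7)
Pow(O, 2) = Pow(7, 2) = 49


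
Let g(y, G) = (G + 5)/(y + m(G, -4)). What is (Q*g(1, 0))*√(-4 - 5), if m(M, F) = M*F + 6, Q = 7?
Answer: 15*I ≈ 15.0*I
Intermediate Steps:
m(M, F) = 6 + F*M (m(M, F) = F*M + 6 = 6 + F*M)
g(y, G) = (5 + G)/(6 + y - 4*G) (g(y, G) = (G + 5)/(y + (6 - 4*G)) = (5 + G)/(6 + y - 4*G))
(Q*g(1, 0))*√(-4 - 5) = (7*((5 + 0)/(6 + 1 - 4*0)))*√(-4 - 5) = (7*(5/(6 + 1 + 0)))*√(-9) = (7*(5/7))*(3*I) = 5*(3*I) = 15*I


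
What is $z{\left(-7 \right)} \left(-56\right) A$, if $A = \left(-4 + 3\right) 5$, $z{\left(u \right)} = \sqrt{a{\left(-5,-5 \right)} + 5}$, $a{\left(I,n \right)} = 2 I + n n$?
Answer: $560 \sqrt{5} \approx 1252.2$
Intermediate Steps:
$a{\left(I,n \right)} = n^{2} + 2 I$ ($a{\left(I,n \right)} = 2 I + n^{2} = n^{2} + 2 I$)
$z{\left(u \right)} = 2 \sqrt{5}$ ($z{\left(u \right)} = \sqrt{\left(\left(-5\right)^{2} + 2 \left(-5\right)\right) + 5} = \sqrt{\left(25 - 10\right) + 5} = \sqrt{15 + 5} = \sqrt{20} = 2 \sqrt{5}$)
$A = -5$ ($A = \left(-1\right) 5 = -5$)
$z{\left(-7 \right)} \left(-56\right) A = 2 \sqrt{5} \left(-56\right) \left(-5\right) = - 112 \sqrt{5} \left(-5\right) = 560 \sqrt{5}$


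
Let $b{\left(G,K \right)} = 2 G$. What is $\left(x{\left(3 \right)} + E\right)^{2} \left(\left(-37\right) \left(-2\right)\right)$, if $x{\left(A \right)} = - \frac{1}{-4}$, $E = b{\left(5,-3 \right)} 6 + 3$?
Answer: $\frac{2368333}{8} \approx 2.9604 \cdot 10^{5}$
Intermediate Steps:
$E = 63$ ($E = 2 \cdot 5 \cdot 6 + 3 = 10 \cdot 6 + 3 = 60 + 3 = 63$)
$x{\left(A \right)} = \frac{1}{4}$ ($x{\left(A \right)} = \left(-1\right) \left(- \frac{1}{4}\right) = \frac{1}{4}$)
$\left(x{\left(3 \right)} + E\right)^{2} \left(\left(-37\right) \left(-2\right)\right) = \left(\frac{1}{4} + 63\right)^{2} \left(\left(-37\right) \left(-2\right)\right) = \left(\frac{253}{4}\right)^{2} \cdot 74 = \frac{64009}{16} \cdot 74 = \frac{2368333}{8}$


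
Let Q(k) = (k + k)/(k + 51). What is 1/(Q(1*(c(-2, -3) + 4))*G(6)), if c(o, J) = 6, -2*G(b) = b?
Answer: -61/60 ≈ -1.0167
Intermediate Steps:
G(b) = -b/2
Q(k) = 2*k/(51 + k) (Q(k) = (2*k)/(51 + k) = 2*k/(51 + k))
1/(Q(1*(c(-2, -3) + 4))*G(6)) = 1/((2*(1*(6 + 4))/(51 + 1*(6 + 4)))*(-½*6)) = 1/((2*(1*10)/(51 + 1*10))*(-3)) = 1/((2*10/(51 + 10))*(-3)) = 1/((2*10/61)*(-3)) = 1/((2*10*(1/61))*(-3)) = 1/((20/61)*(-3)) = 1/(-60/61) = -61/60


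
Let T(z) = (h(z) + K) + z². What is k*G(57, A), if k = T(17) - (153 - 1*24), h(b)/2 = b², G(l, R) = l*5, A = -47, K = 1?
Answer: 210615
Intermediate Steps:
G(l, R) = 5*l
h(b) = 2*b²
T(z) = 1 + 3*z² (T(z) = (2*z² + 1) + z² = (1 + 2*z²) + z² = 1 + 3*z²)
k = 739 (k = (1 + 3*17²) - (153 - 1*24) = (1 + 3*289) - (153 - 24) = (1 + 867) - 1*129 = 868 - 129 = 739)
k*G(57, A) = 739*(5*57) = 739*285 = 210615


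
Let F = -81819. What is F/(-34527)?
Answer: 27273/11509 ≈ 2.3697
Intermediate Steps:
F/(-34527) = -81819/(-34527) = -81819*(-1/34527) = 27273/11509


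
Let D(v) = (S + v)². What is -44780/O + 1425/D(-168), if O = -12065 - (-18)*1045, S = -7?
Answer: -10894207/1652525 ≈ -6.5925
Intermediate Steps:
D(v) = (-7 + v)²
O = 6745 (O = -12065 - 1*(-18810) = -12065 + 18810 = 6745)
-44780/O + 1425/D(-168) = -44780/6745 + 1425/((-7 - 168)²) = -44780*1/6745 + 1425/((-175)²) = -8956/1349 + 1425/30625 = -8956/1349 + 1425*(1/30625) = -8956/1349 + 57/1225 = -10894207/1652525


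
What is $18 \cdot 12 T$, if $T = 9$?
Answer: $1944$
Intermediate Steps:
$18 \cdot 12 T = 18 \cdot 12 \cdot 9 = 216 \cdot 9 = 1944$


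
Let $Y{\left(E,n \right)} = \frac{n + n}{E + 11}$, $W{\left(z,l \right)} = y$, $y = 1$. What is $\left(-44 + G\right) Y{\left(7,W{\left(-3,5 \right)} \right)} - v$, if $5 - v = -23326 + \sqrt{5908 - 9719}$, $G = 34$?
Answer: $- \frac{209989}{9} + i \sqrt{3811} \approx -23332.0 + 61.733 i$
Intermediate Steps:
$W{\left(z,l \right)} = 1$
$Y{\left(E,n \right)} = \frac{2 n}{11 + E}$
$v = 23331 - i \sqrt{3811}$ ($v = 5 - \left(-23326 + \sqrt{5908 - 9719}\right) = 5 - \left(-23326 + \sqrt{-3811}\right) = 5 - \left(-23326 + i \sqrt{3811}\right) = 5 + \left(23326 - i \sqrt{3811}\right) = 23331 - i \sqrt{3811} \approx 23331.0 - 61.733 i$)
$\left(-44 + G\right) Y{\left(7,W{\left(-3,5 \right)} \right)} - v = \left(-44 + 34\right) 2 \cdot 1 \frac{1}{11 + 7} - \left(23331 - i \sqrt{3811}\right) = - 10 \cdot 2 \cdot 1 \cdot \frac{1}{18} - \left(23331 - i \sqrt{3811}\right) = \left(-10\right) \frac{1}{9} - \left(23331 - i \sqrt{3811}\right) = - \frac{10}{9} - \left(23331 - i \sqrt{3811}\right) = - \frac{209989}{9} + i \sqrt{3811}$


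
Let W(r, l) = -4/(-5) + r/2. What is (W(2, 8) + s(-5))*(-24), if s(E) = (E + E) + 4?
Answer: 504/5 ≈ 100.80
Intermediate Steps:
W(r, l) = ⅘ + r/2 (W(r, l) = -4*(-⅕) + r*(½) = ⅘ + r/2)
s(E) = 4 + 2*E (s(E) = 2*E + 4 = 4 + 2*E)
(W(2, 8) + s(-5))*(-24) = ((⅘ + (½)*2) + (4 + 2*(-5)))*(-24) = ((⅘ + 1) + (4 - 10))*(-24) = (9/5 - 6)*(-24) = -21/5*(-24) = 504/5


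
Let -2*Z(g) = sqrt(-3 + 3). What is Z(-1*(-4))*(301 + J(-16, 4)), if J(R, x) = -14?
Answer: 0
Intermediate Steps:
Z(g) = 0 (Z(g) = -sqrt(-3 + 3)/2 = -sqrt(0)/2 = -1/2*0 = 0)
Z(-1*(-4))*(301 + J(-16, 4)) = 0*(301 - 14) = 0*287 = 0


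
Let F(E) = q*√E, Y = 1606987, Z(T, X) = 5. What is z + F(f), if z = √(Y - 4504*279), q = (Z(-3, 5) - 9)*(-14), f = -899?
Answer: √350371 + 56*I*√899 ≈ 591.92 + 1679.1*I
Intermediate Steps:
q = 56 (q = (5 - 9)*(-14) = -4*(-14) = 56)
F(E) = 56*√E
z = √350371 (z = √(1606987 - 4504*279) = √(1606987 - 1256616) = √350371 ≈ 591.92)
z + F(f) = √350371 + 56*√(-899) = √350371 + 56*(I*√899) = √350371 + 56*I*√899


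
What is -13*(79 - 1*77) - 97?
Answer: -123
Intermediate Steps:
-13*(79 - 1*77) - 97 = -13*(79 - 77) - 97 = -13*2 - 97 = -26 - 97 = -123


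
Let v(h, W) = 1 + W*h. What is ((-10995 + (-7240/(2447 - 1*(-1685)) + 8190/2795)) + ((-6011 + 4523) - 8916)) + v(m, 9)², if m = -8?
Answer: -726553674/44419 ≈ -16357.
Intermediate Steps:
((-10995 + (-7240/(2447 - 1*(-1685)) + 8190/2795)) + ((-6011 + 4523) - 8916)) + v(m, 9)² = ((-10995 + (-7240/(2447 - 1*(-1685)) + 8190/2795)) + ((-6011 + 4523) - 8916)) + (1 + 9*(-8))² = ((-10995 + (-7240/(2447 + 1685) + 8190*(1/2795))) + (-1488 - 8916)) + (1 - 72)² = ((-10995 + (-7240/4132 + 126/43)) - 10404) + (-71)² = ((-10995 + (-7240*1/4132 + 126/43)) - 10404) + 5041 = ((-10995 + (-1810/1033 + 126/43)) - 10404) + 5041 = ((-10995 + 52328/44419) - 10404) + 5041 = (-488334577/44419 - 10404) + 5041 = -950469853/44419 + 5041 = -726553674/44419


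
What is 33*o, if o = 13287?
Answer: 438471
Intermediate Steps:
33*o = 33*13287 = 438471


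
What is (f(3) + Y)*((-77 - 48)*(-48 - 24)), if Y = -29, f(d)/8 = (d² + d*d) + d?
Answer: 1251000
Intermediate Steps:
f(d) = 8*d + 16*d² (f(d) = 8*((d² + d*d) + d) = 8*((d² + d²) + d) = 8*(2*d² + d) = 8*(d + 2*d²) = 8*d + 16*d²)
(f(3) + Y)*((-77 - 48)*(-48 - 24)) = (8*3*(1 + 2*3) - 29)*((-77 - 48)*(-48 - 24)) = (8*3*(1 + 6) - 29)*(-125*(-72)) = (8*3*7 - 29)*9000 = (168 - 29)*9000 = 139*9000 = 1251000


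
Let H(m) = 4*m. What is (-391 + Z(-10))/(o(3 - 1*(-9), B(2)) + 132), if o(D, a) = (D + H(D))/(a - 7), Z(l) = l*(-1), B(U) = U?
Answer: -127/40 ≈ -3.1750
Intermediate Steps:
Z(l) = -l
o(D, a) = 5*D/(-7 + a) (o(D, a) = (D + 4*D)/(a - 7) = (5*D)/(-7 + a) = 5*D/(-7 + a))
(-391 + Z(-10))/(o(3 - 1*(-9), B(2)) + 132) = (-391 - 1*(-10))/(5*(3 - 1*(-9))/(-7 + 2) + 132) = (-391 + 10)/(5*(3 + 9)/(-5) + 132) = -381/(5*12*(-1/5) + 132) = -381/(-12 + 132) = -381/120 = -381*1/120 = -127/40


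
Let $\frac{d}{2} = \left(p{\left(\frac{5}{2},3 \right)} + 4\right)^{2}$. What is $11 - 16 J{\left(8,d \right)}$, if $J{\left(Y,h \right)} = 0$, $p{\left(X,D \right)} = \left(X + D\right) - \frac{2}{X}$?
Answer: $11$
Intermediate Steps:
$p{\left(X,D \right)} = D + X - \frac{2}{X}$ ($p{\left(X,D \right)} = \left(D + X\right) - \frac{2}{X} = D + X - \frac{2}{X}$)
$d = \frac{7569}{50}$ ($d = 2 \left(\left(3 + \frac{5}{2} - \frac{2}{5 \cdot \frac{1}{2}}\right) + 4\right)^{2} = 2 \left(\left(3 + 5 \cdot \frac{1}{2} - \frac{2}{5 \cdot \frac{1}{2}}\right) + 4\right)^{2} = 2 \left(\left(3 + \frac{5}{2} - \frac{2}{\frac{5}{2}}\right) + 4\right)^{2} = 2 \left(\left(3 + \frac{5}{2} - \frac{4}{5}\right) + 4\right)^{2} = 2 \left(\frac{47}{10} + 4\right)^{2} = 2 \left(\frac{87}{10}\right)^{2} = 2 \cdot \frac{7569}{100} = \frac{7569}{50} \approx 151.38$)
$11 - 16 J{\left(8,d \right)} = 11 - 0 = 11 + 0 = 11$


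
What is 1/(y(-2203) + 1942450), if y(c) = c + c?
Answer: 1/1938044 ≈ 5.1598e-7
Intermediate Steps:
y(c) = 2*c
1/(y(-2203) + 1942450) = 1/(2*(-2203) + 1942450) = 1/(-4406 + 1942450) = 1/1938044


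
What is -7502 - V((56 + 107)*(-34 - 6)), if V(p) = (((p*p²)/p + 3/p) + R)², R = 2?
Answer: -76822001018717372776169/42510400 ≈ -1.8071e+15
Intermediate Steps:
V(p) = (2 + p² + 3/p)² (V(p) = (((p*p²)/p + 3/p) + 2)² = ((p³/p + 3/p) + 2)² = ((p² + 3/p) + 2)² = (2 + p² + 3/p)²)
-7502 - V((56 + 107)*(-34 - 6)) = -7502 - (3 + ((56 + 107)*(-34 - 6))³ + 2*((56 + 107)*(-34 - 6)))²/((56 + 107)*(-34 - 6))² = -7502 - (3 + (163*(-40))³ + 2*(163*(-40)))²/(163*(-40))² = -7502 - (3 + (-6520)³ + 2*(-6520))²/(-6520)² = -7502 - (3 - 277167808000 - 13040)²/42510400 = -7502 - (-277167821037)²/42510400 = -7502 - 76822001018398459755369/42510400 = -76822001018717372776169/42510400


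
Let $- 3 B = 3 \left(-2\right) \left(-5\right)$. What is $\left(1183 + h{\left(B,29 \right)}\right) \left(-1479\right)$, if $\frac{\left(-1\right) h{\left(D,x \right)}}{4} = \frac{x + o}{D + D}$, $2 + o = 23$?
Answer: $-1764447$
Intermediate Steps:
$o = 21$ ($o = -2 + 23 = 21$)
$B = -10$ ($B = - \frac{3 \left(-2\right) \left(-5\right)}{3} = - \frac{\left(-6\right) \left(-5\right)}{3} = \left(- \frac{1}{3}\right) 30 = -10$)
$h{\left(D,x \right)} = - \frac{2 \left(21 + x\right)}{D}$ ($h{\left(D,x \right)} = - 4 \frac{x + 21}{D + D} = - 4 \frac{21 + x}{2 D} = - \frac{2 \left(21 + x\right)}{D}$)
$\left(1183 + h{\left(B,29 \right)}\right) \left(-1479\right) = \left(1183 + \frac{2 \left(-21 - 29\right)}{-10}\right) \left(-1479\right) = \left(1183 + 2 \left(- \frac{1}{10}\right) \left(-21 - 29\right)\right) \left(-1479\right) = \left(1183 + 2 \left(- \frac{1}{10}\right) \left(-50\right)\right) \left(-1479\right) = \left(1183 + 10\right) \left(-1479\right) = 1193 \left(-1479\right) = -1764447$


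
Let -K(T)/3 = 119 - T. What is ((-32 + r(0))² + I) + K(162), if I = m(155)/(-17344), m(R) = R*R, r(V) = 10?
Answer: 10607847/17344 ≈ 611.62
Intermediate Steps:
m(R) = R²
K(T) = -357 + 3*T (K(T) = -3*(119 - T) = -357 + 3*T)
I = -24025/17344 (I = 155²/(-17344) = 24025*(-1/17344) = -24025/17344 ≈ -1.3852)
((-32 + r(0))² + I) + K(162) = ((-32 + 10)² - 24025/17344) + (-357 + 3*162) = ((-22)² - 24025/17344) + (-357 + 486) = (484 - 24025/17344) + 129 = 8370471/17344 + 129 = 10607847/17344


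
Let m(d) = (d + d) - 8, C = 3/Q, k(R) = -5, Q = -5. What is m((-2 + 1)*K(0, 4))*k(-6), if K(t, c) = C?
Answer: 34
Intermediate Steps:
C = -3/5 (C = 3/(-5) = 3*(-1/5) = -3/5 ≈ -0.60000)
K(t, c) = -3/5
m(d) = -8 + 2*d (m(d) = 2*d - 8 = -8 + 2*d)
m((-2 + 1)*K(0, 4))*k(-6) = (-8 + 2*((-2 + 1)*(-3/5)))*(-5) = (-8 + 2*(-1*(-3/5)))*(-5) = (-8 + 2*(3/5))*(-5) = (-8 + 6/5)*(-5) = -34/5*(-5) = 34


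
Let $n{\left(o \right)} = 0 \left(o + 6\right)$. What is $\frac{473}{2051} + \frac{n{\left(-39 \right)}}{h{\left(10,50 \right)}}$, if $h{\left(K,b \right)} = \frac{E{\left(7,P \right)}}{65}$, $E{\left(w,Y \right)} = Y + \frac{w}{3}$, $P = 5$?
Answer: $\frac{473}{2051} \approx 0.23062$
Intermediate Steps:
$E{\left(w,Y \right)} = Y + \frac{w}{3}$ ($E{\left(w,Y \right)} = Y + w \frac{1}{3} = Y + \frac{w}{3}$)
$h{\left(K,b \right)} = \frac{22}{195}$ ($h{\left(K,b \right)} = \frac{5 + \frac{1}{3} \cdot 7}{65} = \left(5 + \frac{7}{3}\right) \frac{1}{65} = \frac{22}{3} \cdot \frac{1}{65} = \frac{22}{195}$)
$n{\left(o \right)} = 0$ ($n{\left(o \right)} = 0 \left(6 + o\right) = 0$)
$\frac{473}{2051} + \frac{n{\left(-39 \right)}}{h{\left(10,50 \right)}} = \frac{473}{2051} + \frac{0}{\frac{22}{195}} = 473 \cdot \frac{1}{2051} + 0 \cdot \frac{195}{22} = \frac{473}{2051} + 0 = \frac{473}{2051}$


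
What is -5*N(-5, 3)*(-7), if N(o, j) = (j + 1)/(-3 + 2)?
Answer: -140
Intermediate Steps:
N(o, j) = -1 - j (N(o, j) = (1 + j)/(-1) = (1 + j)*(-1) = -1 - j)
-5*N(-5, 3)*(-7) = -5*(-1 - 1*3)*(-7) = -5*(-1 - 3)*(-7) = -5*(-4)*(-7) = 20*(-7) = -140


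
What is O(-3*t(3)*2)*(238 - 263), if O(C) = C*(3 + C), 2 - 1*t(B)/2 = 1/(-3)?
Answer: -17500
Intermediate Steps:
t(B) = 14/3 (t(B) = 4 - 2/(-3) = 4 - 2*(-1/3) = 4 + 2/3 = 14/3)
O(-3*t(3)*2)*(238 - 263) = ((-3*14/3*2)*(3 - 3*14/3*2))*(238 - 263) = ((-14*2)*(3 - 14*2))*(-25) = -28*(3 - 28)*(-25) = -28*(-25)*(-25) = 700*(-25) = -17500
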